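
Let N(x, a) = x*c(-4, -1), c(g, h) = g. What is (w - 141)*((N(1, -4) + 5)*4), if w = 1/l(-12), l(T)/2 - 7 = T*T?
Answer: -85162/151 ≈ -563.99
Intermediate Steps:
l(T) = 14 + 2*T² (l(T) = 14 + 2*(T*T) = 14 + 2*T²)
w = 1/302 (w = 1/(14 + 2*(-12)²) = 1/(14 + 2*144) = 1/(14 + 288) = 1/302 ≈ 0.0033113)
N(x, a) = -4*x (N(x, a) = x*(-4) = -4*x)
(w - 141)*((N(1, -4) + 5)*4) = (1/302 - 141)*((-4*1 + 5)*4) = -42581*(-4 + 5)*4/302 = -42581*4/302 = -42581/302*4 = -85162/151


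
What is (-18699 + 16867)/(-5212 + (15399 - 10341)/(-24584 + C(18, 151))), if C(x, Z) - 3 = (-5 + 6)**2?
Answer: 22515280/64058009 ≈ 0.35148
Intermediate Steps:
C(x, Z) = 4 (C(x, Z) = 3 + (-5 + 6)**2 = 3 + 1**2 = 3 + 1 = 4)
(-18699 + 16867)/(-5212 + (15399 - 10341)/(-24584 + C(18, 151))) = (-18699 + 16867)/(-5212 + (15399 - 10341)/(-24584 + 4)) = -1832/(-5212 + 5058/(-24580)) = -1832/(-5212 + 5058*(-1/24580)) = -1832/(-5212 - 2529/12290) = -1832/(-64058009/12290) = -1832*(-12290/64058009) = 22515280/64058009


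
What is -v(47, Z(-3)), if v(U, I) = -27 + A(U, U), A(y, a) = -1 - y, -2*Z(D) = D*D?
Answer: 75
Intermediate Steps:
Z(D) = -D²/2 (Z(D) = -D*D/2 = -D²/2)
v(U, I) = -28 - U (v(U, I) = -27 + (-1 - U) = -28 - U)
-v(47, Z(-3)) = -(-28 - 1*47) = -(-28 - 47) = -1*(-75) = 75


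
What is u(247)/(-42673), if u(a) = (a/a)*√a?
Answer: -√247/42673 ≈ -0.00036829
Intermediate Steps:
u(a) = √a (u(a) = 1*√a = √a)
u(247)/(-42673) = √247/(-42673) = √247*(-1/42673) = -√247/42673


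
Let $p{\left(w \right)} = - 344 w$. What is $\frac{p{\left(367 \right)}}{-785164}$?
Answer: $\frac{31562}{196291} \approx 0.16079$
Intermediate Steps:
$\frac{p{\left(367 \right)}}{-785164} = \frac{\left(-344\right) 367}{-785164} = \left(-126248\right) \left(- \frac{1}{785164}\right) = \frac{31562}{196291}$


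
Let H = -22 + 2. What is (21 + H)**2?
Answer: 1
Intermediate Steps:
H = -20
(21 + H)**2 = (21 - 20)**2 = 1**2 = 1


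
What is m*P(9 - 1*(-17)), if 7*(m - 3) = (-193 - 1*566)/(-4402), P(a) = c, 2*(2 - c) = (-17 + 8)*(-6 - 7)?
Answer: -10531713/61628 ≈ -170.89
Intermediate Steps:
c = -113/2 (c = 2 - (-17 + 8)*(-6 - 7)/2 = 2 - (-9)*(-13)/2 = 2 - ½*117 = 2 - 117/2 = -113/2 ≈ -56.500)
P(a) = -113/2
m = 93201/30814 (m = 3 + ((-193 - 1*566)/(-4402))/7 = 3 + ((-193 - 566)*(-1/4402))/7 = 3 + (-759*(-1/4402))/7 = 3 + (⅐)*(759/4402) = 3 + 759/30814 = 93201/30814 ≈ 3.0246)
m*P(9 - 1*(-17)) = (93201/30814)*(-113/2) = -10531713/61628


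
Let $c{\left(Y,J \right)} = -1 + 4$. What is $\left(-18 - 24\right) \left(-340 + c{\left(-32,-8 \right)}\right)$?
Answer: $14154$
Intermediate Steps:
$c{\left(Y,J \right)} = 3$
$\left(-18 - 24\right) \left(-340 + c{\left(-32,-8 \right)}\right) = \left(-18 - 24\right) \left(-340 + 3\right) = \left(-18 - 24\right) \left(-337\right) = \left(-42\right) \left(-337\right) = 14154$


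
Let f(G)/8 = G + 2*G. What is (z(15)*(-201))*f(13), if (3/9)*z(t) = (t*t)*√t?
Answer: -42330600*√15 ≈ -1.6395e+8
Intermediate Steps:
z(t) = 3*t^(5/2) (z(t) = 3*((t*t)*√t) = 3*(t²*√t) = 3*t^(5/2))
f(G) = 24*G (f(G) = 8*(G + 2*G) = 8*(3*G) = 24*G)
(z(15)*(-201))*f(13) = ((3*15^(5/2))*(-201))*(24*13) = ((3*(225*√15))*(-201))*312 = ((675*√15)*(-201))*312 = -135675*√15*312 = -42330600*√15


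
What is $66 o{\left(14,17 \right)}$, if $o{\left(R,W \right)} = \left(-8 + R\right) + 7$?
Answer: $858$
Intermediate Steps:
$o{\left(R,W \right)} = -1 + R$
$66 o{\left(14,17 \right)} = 66 \left(-1 + 14\right) = 66 \cdot 13 = 858$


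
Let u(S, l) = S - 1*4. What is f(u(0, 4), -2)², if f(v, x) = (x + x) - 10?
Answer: 196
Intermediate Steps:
u(S, l) = -4 + S (u(S, l) = S - 4 = -4 + S)
f(v, x) = -10 + 2*x (f(v, x) = 2*x - 10 = -10 + 2*x)
f(u(0, 4), -2)² = (-10 + 2*(-2))² = (-10 - 4)² = (-14)² = 196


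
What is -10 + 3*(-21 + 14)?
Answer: -31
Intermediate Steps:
-10 + 3*(-21 + 14) = -10 + 3*(-7) = -10 - 21 = -31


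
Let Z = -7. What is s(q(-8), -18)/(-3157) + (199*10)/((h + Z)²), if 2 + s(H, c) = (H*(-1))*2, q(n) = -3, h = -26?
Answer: 570734/312543 ≈ 1.8261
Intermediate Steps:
s(H, c) = -2 - 2*H (s(H, c) = -2 + (H*(-1))*2 = -2 - H*2 = -2 - 2*H)
s(q(-8), -18)/(-3157) + (199*10)/((h + Z)²) = (-2 - 2*(-3))/(-3157) + (199*10)/((-26 - 7)²) = (-2 + 6)*(-1/3157) + 1990/((-33)²) = 4*(-1/3157) + 1990/1089 = -4/3157 + 1990*(1/1089) = -4/3157 + 1990/1089 = 570734/312543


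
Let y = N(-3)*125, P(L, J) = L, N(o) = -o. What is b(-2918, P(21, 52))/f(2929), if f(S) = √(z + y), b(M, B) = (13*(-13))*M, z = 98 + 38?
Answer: 493142*√511/511 ≈ 21815.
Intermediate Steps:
z = 136
b(M, B) = -169*M
y = 375 (y = -1*(-3)*125 = 3*125 = 375)
f(S) = √511 (f(S) = √(136 + 375) = √511)
b(-2918, P(21, 52))/f(2929) = (-169*(-2918))/(√511) = 493142*(√511/511) = 493142*√511/511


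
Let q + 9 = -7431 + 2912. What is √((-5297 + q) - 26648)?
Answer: I*√36473 ≈ 190.98*I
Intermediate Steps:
q = -4528 (q = -9 + (-7431 + 2912) = -9 - 4519 = -4528)
√((-5297 + q) - 26648) = √((-5297 - 4528) - 26648) = √(-9825 - 26648) = √(-36473) = I*√36473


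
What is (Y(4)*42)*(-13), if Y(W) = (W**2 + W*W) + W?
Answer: -19656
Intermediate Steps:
Y(W) = W + 2*W**2 (Y(W) = (W**2 + W**2) + W = 2*W**2 + W = W + 2*W**2)
(Y(4)*42)*(-13) = ((4*(1 + 2*4))*42)*(-13) = ((4*(1 + 8))*42)*(-13) = ((4*9)*42)*(-13) = (36*42)*(-13) = 1512*(-13) = -19656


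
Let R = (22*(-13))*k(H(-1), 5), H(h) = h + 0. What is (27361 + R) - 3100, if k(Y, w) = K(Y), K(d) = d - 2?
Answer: 25119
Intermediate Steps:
H(h) = h
K(d) = -2 + d
k(Y, w) = -2 + Y
R = 858 (R = (22*(-13))*(-2 - 1) = -286*(-3) = 858)
(27361 + R) - 3100 = (27361 + 858) - 3100 = 28219 - 3100 = 25119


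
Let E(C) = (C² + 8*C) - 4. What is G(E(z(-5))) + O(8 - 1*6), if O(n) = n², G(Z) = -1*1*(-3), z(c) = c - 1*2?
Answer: 7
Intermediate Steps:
z(c) = -2 + c (z(c) = c - 2 = -2 + c)
E(C) = -4 + C² + 8*C
G(Z) = 3 (G(Z) = -1*(-3) = 3)
G(E(z(-5))) + O(8 - 1*6) = 3 + (8 - 1*6)² = 3 + (8 - 6)² = 3 + 2² = 3 + 4 = 7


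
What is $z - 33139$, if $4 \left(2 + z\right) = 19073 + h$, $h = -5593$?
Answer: $-29771$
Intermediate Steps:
$z = 3368$ ($z = -2 + \frac{19073 - 5593}{4} = -2 + \frac{1}{4} \cdot 13480 = -2 + 3370 = 3368$)
$z - 33139 = 3368 - 33139 = -29771$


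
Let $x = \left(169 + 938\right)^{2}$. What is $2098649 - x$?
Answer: $873200$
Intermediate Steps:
$x = 1225449$ ($x = 1107^{2} = 1225449$)
$2098649 - x = 2098649 - 1225449 = 873200$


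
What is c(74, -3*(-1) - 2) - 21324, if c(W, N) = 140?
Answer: -21184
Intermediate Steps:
c(74, -3*(-1) - 2) - 21324 = 140 - 21324 = -21184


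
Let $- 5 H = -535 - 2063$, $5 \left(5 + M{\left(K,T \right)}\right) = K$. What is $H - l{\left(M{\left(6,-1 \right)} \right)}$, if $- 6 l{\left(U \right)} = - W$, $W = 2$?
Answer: $\frac{7789}{15} \approx 519.27$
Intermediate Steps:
$M{\left(K,T \right)} = -5 + \frac{K}{5}$
$H = \frac{2598}{5}$ ($H = - \frac{-535 - 2063}{5} = \left(- \frac{1}{5}\right) \left(-2598\right) = \frac{2598}{5} \approx 519.6$)
$l{\left(U \right)} = \frac{1}{3}$ ($l{\left(U \right)} = - \frac{\left(-1\right) 2}{6} = \left(- \frac{1}{6}\right) \left(-2\right) = \frac{1}{3}$)
$H - l{\left(M{\left(6,-1 \right)} \right)} = \frac{2598}{5} - \frac{1}{3} = \frac{7789}{15}$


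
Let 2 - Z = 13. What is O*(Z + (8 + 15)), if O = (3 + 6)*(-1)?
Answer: -108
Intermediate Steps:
Z = -11 (Z = 2 - 1*13 = 2 - 13 = -11)
O = -9 (O = 9*(-1) = -9)
O*(Z + (8 + 15)) = -9*(-11 + (8 + 15)) = -9*(-11 + 23) = -9*12 = -108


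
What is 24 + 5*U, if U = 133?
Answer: 689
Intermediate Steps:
24 + 5*U = 24 + 5*133 = 24 + 665 = 689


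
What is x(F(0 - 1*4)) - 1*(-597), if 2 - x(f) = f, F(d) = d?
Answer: 603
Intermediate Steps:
x(f) = 2 - f
x(F(0 - 1*4)) - 1*(-597) = (2 - (0 - 1*4)) - 1*(-597) = (2 - (0 - 4)) + 597 = (2 - 1*(-4)) + 597 = (2 + 4) + 597 = 6 + 597 = 603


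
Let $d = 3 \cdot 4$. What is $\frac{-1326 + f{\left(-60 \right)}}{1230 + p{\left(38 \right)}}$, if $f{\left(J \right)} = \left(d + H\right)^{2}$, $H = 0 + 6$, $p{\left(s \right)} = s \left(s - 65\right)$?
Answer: $- \frac{167}{34} \approx -4.9118$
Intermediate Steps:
$p{\left(s \right)} = s \left(-65 + s\right)$
$d = 12$
$H = 6$
$f{\left(J \right)} = 324$ ($f{\left(J \right)} = \left(12 + 6\right)^{2} = 18^{2} = 324$)
$\frac{-1326 + f{\left(-60 \right)}}{1230 + p{\left(38 \right)}} = \frac{-1326 + 324}{1230 + 38 \left(-65 + 38\right)} = - \frac{1002}{1230 + 38 \left(-27\right)} = - \frac{1002}{1230 - 1026} = - \frac{1002}{204} = \left(-1002\right) \frac{1}{204} = - \frac{167}{34}$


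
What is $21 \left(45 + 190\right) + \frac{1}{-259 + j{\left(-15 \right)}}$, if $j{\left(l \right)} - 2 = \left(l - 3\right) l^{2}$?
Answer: $\frac{21255044}{4307} \approx 4935.0$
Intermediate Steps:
$j{\left(l \right)} = 2 + l^{2} \left(-3 + l\right)$ ($j{\left(l \right)} = 2 + \left(l - 3\right) l^{2} = 2 + \left(-3 + l\right) l^{2} = 2 + l^{2} \left(-3 + l\right)$)
$21 \left(45 + 190\right) + \frac{1}{-259 + j{\left(-15 \right)}} = 21 \left(45 + 190\right) + \frac{1}{-259 + \left(2 + \left(-15\right)^{3} - 3 \left(-15\right)^{2}\right)} = 21 \cdot 235 + \frac{1}{-259 - 4048} = 4935 + \frac{1}{-259 - 4048} = 4935 + \frac{1}{-4307} = 4935 - \frac{1}{4307} = \frac{21255044}{4307}$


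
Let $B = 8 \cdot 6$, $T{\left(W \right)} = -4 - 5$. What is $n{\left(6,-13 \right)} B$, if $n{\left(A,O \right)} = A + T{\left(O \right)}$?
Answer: $-144$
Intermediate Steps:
$T{\left(W \right)} = -9$
$n{\left(A,O \right)} = -9 + A$ ($n{\left(A,O \right)} = A - 9 = -9 + A$)
$B = 48$
$n{\left(6,-13 \right)} B = \left(-9 + 6\right) 48 = \left(-3\right) 48 = -144$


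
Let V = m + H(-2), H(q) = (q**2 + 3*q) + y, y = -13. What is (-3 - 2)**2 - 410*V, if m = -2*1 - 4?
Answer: 8635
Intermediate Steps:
m = -6 (m = -2 - 4 = -6)
H(q) = -13 + q**2 + 3*q (H(q) = (q**2 + 3*q) - 13 = -13 + q**2 + 3*q)
V = -21 (V = -6 + (-13 + (-2)**2 + 3*(-2)) = -6 + (-13 + 4 - 6) = -6 - 15 = -21)
(-3 - 2)**2 - 410*V = (-3 - 2)**2 - 410*(-21) = (-5)**2 + 8610 = 25 + 8610 = 8635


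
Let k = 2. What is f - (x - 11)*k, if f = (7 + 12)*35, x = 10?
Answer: 667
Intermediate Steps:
f = 665 (f = 19*35 = 665)
f - (x - 11)*k = 665 - (10 - 11)*2 = 665 - (-1)*2 = 665 - 1*(-2) = 665 + 2 = 667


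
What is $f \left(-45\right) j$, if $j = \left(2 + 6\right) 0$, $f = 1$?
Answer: $0$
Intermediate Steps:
$j = 0$ ($j = 8 \cdot 0 = 0$)
$f \left(-45\right) j = 1 \left(-45\right) 0 = \left(-45\right) 0 = 0$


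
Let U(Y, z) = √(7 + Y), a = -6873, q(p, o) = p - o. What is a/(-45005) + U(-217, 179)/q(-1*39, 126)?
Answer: 6873/45005 - I*√210/165 ≈ 0.15272 - 0.087826*I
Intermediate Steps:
a/(-45005) + U(-217, 179)/q(-1*39, 126) = -6873/(-45005) + √(7 - 217)/(-1*39 - 1*126) = -6873*(-1/45005) + √(-210)/(-39 - 126) = 6873/45005 + (I*√210)/(-165) = 6873/45005 + (I*√210)*(-1/165) = 6873/45005 - I*√210/165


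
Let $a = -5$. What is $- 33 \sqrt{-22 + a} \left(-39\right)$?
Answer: $3861 i \sqrt{3} \approx 6687.4 i$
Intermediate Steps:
$- 33 \sqrt{-22 + a} \left(-39\right) = - 33 \sqrt{-22 - 5} \left(-39\right) = - 33 \sqrt{-27} \left(-39\right) = - 33 \cdot 3 i \sqrt{3} \left(-39\right) = - 99 i \sqrt{3} \left(-39\right) = 3861 i \sqrt{3}$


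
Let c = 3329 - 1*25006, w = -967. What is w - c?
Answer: 20710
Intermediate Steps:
c = -21677 (c = 3329 - 25006 = -21677)
w - c = -967 - 1*(-21677) = -967 + 21677 = 20710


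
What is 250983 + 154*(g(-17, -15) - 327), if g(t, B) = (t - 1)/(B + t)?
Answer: 1605693/8 ≈ 2.0071e+5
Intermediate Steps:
g(t, B) = (-1 + t)/(B + t)
250983 + 154*(g(-17, -15) - 327) = 250983 + 154*((-1 - 17)/(-15 - 17) - 327) = 250983 + 154*(-18/(-32) - 327) = 250983 + 154*(-1/32*(-18) - 327) = 250983 + 154*(9/16 - 327) = 250983 + 154*(-5223/16) = 250983 - 402171/8 = 1605693/8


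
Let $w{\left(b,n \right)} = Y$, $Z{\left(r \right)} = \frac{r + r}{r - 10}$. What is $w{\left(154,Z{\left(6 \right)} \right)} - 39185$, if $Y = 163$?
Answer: $-39022$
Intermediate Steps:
$Z{\left(r \right)} = \frac{2 r}{-10 + r}$
$w{\left(b,n \right)} = 163$
$w{\left(154,Z{\left(6 \right)} \right)} - 39185 = 163 - 39185 = -39022$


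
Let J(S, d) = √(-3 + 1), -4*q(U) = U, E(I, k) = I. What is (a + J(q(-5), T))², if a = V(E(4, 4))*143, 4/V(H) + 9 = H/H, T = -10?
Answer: 20441/4 - 143*I*√2 ≈ 5110.3 - 202.23*I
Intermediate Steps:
q(U) = -U/4
J(S, d) = I*√2 (J(S, d) = √(-2) = I*√2)
V(H) = -½ (V(H) = 4/(-9 + H/H) = 4/(-9 + 1) = 4/(-8) = 4*(-⅛) = -½)
a = -143/2 (a = -½*143 = -143/2 ≈ -71.500)
(a + J(q(-5), T))² = (-143/2 + I*√2)²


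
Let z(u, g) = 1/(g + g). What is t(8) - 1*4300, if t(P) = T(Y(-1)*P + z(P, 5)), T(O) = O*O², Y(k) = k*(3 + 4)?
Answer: -178976879/1000 ≈ -1.7898e+5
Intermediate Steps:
Y(k) = 7*k (Y(k) = k*7 = 7*k)
z(u, g) = 1/(2*g)
T(O) = O³
t(P) = (⅒ - 7*P)³ (t(P) = ((7*(-1))*P + (½)/5)³ = (-7*P + (½)*(⅕))³ = (-7*P + ⅒)³ = (⅒ - 7*P)³)
t(8) - 1*4300 = -(-1 + 70*8)³/1000 - 1*4300 = -(-1 + 560)³/1000 - 4300 = -1/1000*559³ - 4300 = -1/1000*174676879 - 4300 = -174676879/1000 - 4300 = -178976879/1000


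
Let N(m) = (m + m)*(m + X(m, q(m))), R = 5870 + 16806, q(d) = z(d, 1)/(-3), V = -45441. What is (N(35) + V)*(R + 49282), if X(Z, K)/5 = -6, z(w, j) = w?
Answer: -3244658178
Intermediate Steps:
q(d) = -d/3 (q(d) = d/(-3) = d*(-⅓) = -d/3)
R = 22676
X(Z, K) = -30 (X(Z, K) = 5*(-6) = -30)
N(m) = 2*m*(-30 + m) (N(m) = (m + m)*(m - 30) = (2*m)*(-30 + m) = 2*m*(-30 + m))
(N(35) + V)*(R + 49282) = (2*35*(-30 + 35) - 45441)*(22676 + 49282) = (2*35*5 - 45441)*71958 = (350 - 45441)*71958 = -45091*71958 = -3244658178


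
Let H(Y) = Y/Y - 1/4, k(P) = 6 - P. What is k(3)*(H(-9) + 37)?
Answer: 453/4 ≈ 113.25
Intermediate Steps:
H(Y) = 3/4 (H(Y) = 1 - 1*1/4 = 1 - 1/4 = 3/4)
k(3)*(H(-9) + 37) = (6 - 1*3)*(3/4 + 37) = (6 - 3)*(151/4) = 3*(151/4) = 453/4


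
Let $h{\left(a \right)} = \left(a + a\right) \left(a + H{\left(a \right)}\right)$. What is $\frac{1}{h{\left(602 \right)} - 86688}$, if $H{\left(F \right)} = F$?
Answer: $\frac{1}{1362928} \approx 7.3371 \cdot 10^{-7}$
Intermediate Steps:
$h{\left(a \right)} = 4 a^{2}$ ($h{\left(a \right)} = \left(a + a\right) \left(a + a\right) = 2 a 2 a = 4 a^{2}$)
$\frac{1}{h{\left(602 \right)} - 86688} = \frac{1}{4 \cdot 602^{2} - 86688} = \frac{1}{4 \cdot 362404 - 86688} = \frac{1}{1449616 - 86688} = \frac{1}{1362928}$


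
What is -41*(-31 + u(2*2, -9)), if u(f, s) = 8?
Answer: 943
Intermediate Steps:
-41*(-31 + u(2*2, -9)) = -41*(-31 + 8) = -41*(-23) = 943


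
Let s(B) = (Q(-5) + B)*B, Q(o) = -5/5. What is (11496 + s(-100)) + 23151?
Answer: 44747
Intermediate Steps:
Q(o) = -1 (Q(o) = -5*1/5 = -1)
s(B) = B*(-1 + B) (s(B) = (-1 + B)*B = B*(-1 + B))
(11496 + s(-100)) + 23151 = (11496 - 100*(-1 - 100)) + 23151 = (11496 - 100*(-101)) + 23151 = (11496 + 10100) + 23151 = 21596 + 23151 = 44747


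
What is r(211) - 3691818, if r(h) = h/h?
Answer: -3691817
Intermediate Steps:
r(h) = 1
r(211) - 3691818 = 1 - 3691818 = -3691817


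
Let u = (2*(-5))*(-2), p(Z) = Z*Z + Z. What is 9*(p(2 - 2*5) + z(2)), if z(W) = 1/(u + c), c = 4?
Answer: 4035/8 ≈ 504.38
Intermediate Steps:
p(Z) = Z + Z**2 (p(Z) = Z**2 + Z = Z + Z**2)
u = 20 (u = -10*(-2) = 20)
z(W) = 1/24 (z(W) = 1/(20 + 4) = 1/24)
9*(p(2 - 2*5) + z(2)) = 9*((2 - 2*5)*(1 + (2 - 2*5)) + 1/24) = 9*((2 - 10)*(1 + (2 - 10)) + 1/24) = 9*(-8*(1 - 8) + 1/24) = 9*(-8*(-7) + 1/24) = 9*(56 + 1/24) = 9*(1345/24) = 4035/8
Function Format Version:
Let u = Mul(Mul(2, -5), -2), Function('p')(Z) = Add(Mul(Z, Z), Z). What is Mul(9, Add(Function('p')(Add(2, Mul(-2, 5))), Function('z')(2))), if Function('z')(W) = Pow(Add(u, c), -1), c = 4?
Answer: Rational(4035, 8) ≈ 504.38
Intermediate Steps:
Function('p')(Z) = Add(Z, Pow(Z, 2)) (Function('p')(Z) = Add(Pow(Z, 2), Z) = Add(Z, Pow(Z, 2)))
u = 20 (u = Mul(-10, -2) = 20)
Function('z')(W) = Rational(1, 24) (Function('z')(W) = Pow(Add(20, 4), -1) = Pow(24, -1) = Rational(1, 24))
Mul(9, Add(Function('p')(Add(2, Mul(-2, 5))), Function('z')(2))) = Mul(9, Add(Mul(Add(2, Mul(-2, 5)), Add(1, Add(2, Mul(-2, 5)))), Rational(1, 24))) = Mul(9, Add(Mul(Add(2, -10), Add(1, Add(2, -10))), Rational(1, 24))) = Mul(9, Add(Mul(-8, Add(1, -8)), Rational(1, 24))) = Mul(9, Add(Mul(-8, -7), Rational(1, 24))) = Mul(9, Add(56, Rational(1, 24))) = Mul(9, Rational(1345, 24)) = Rational(4035, 8)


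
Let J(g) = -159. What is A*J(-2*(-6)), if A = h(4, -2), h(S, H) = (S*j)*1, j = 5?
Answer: -3180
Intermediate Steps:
h(S, H) = 5*S (h(S, H) = (S*5)*1 = (5*S)*1 = 5*S)
A = 20 (A = 5*4 = 20)
A*J(-2*(-6)) = 20*(-159) = -3180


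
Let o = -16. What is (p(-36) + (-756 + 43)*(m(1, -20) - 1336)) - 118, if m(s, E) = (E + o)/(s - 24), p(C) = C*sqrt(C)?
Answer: 951334 - 216*I ≈ 9.5133e+5 - 216.0*I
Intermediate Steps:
p(C) = C**(3/2)
m(s, E) = (-16 + E)/(-24 + s) (m(s, E) = (E - 16)/(s - 24) = (-16 + E)/(-24 + s))
(p(-36) + (-756 + 43)*(m(1, -20) - 1336)) - 118 = ((-36)**(3/2) + (-756 + 43)*((-16 - 20)/(-24 + 1) - 1336)) - 118 = (-216*I - 713*(-36/(-23) - 1336)) - 118 = (-216*I - 713*(-1/23*(-36) - 1336)) - 118 = (-216*I - 713*(36/23 - 1336)) - 118 = (-216*I - 713*(-30692/23)) - 118 = (-216*I + 951452) - 118 = (951452 - 216*I) - 118 = 951334 - 216*I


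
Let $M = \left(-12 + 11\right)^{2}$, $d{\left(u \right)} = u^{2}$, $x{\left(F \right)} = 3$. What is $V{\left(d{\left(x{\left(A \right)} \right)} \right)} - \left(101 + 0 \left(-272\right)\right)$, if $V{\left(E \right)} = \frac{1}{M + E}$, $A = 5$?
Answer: $- \frac{1009}{10} \approx -100.9$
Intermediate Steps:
$M = 1$ ($M = \left(-1\right)^{2} = 1$)
$V{\left(E \right)} = \frac{1}{1 + E}$
$V{\left(d{\left(x{\left(A \right)} \right)} \right)} - \left(101 + 0 \left(-272\right)\right) = \frac{1}{1 + 3^{2}} - \left(101 + 0 \left(-272\right)\right) = \frac{1}{1 + 9} - \left(101 + 0\right) = \frac{1}{10} - 101 = - \frac{1009}{10}$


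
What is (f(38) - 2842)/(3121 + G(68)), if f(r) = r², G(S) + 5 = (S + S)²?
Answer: -233/3602 ≈ -0.064686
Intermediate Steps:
G(S) = -5 + 4*S² (G(S) = -5 + (S + S)² = -5 + (2*S)² = -5 + 4*S²)
(f(38) - 2842)/(3121 + G(68)) = (38² - 2842)/(3121 + (-5 + 4*68²)) = (1444 - 2842)/(3121 + (-5 + 4*4624)) = -1398/(3121 + (-5 + 18496)) = -1398/(3121 + 18491) = -1398/21612 = -1398*1/21612 = -233/3602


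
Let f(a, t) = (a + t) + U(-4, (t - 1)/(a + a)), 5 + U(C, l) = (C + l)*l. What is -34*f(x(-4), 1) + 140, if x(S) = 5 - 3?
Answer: 208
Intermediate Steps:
x(S) = 2
U(C, l) = -5 + l*(C + l) (U(C, l) = -5 + (C + l)*l = -5 + l*(C + l))
f(a, t) = -5 + a + t - 2*(-1 + t)/a + (-1 + t)²/(4*a²) (f(a, t) = (a + t) + (-5 + ((t - 1)/(a + a))² - 4*(t - 1)/(a + a)) = (a + t) + (-5 + ((-1 + t)/((2*a)))² - 4*(-1 + t)/(2*a)) = (a + t) + (-5 + ((-1 + t)*(1/(2*a)))² - 4*(-1 + t)*1/(2*a)) = (a + t) + (-5 + ((-1 + t)/(2*a))² - 2*(-1 + t)/a) = (a + t) + (-5 + (-1 + t)²/(4*a²) - 2*(-1 + t)/a) = (a + t) + (-5 - 2*(-1 + t)/a + (-1 + t)²/(4*a²)) = -5 + a + t - 2*(-1 + t)/a + (-1 + t)²/(4*a²))
-34*f(x(-4), 1) + 140 = -34*(-5 + 2 + 1 + 2/2 - 2*1/2 + (¼)*(-1 + 1)²/2²) + 140 = -34*(-5 + 2 + 1 + 2*(½) - 2*1*½ + (¼)*(¼)*0²) + 140 = -34*(-5 + 2 + 1 + 1 - 1 + (¼)*(¼)*0) + 140 = -34*(-5 + 2 + 1 + 1 - 1 + 0) + 140 = -34*(-2) + 140 = 68 + 140 = 208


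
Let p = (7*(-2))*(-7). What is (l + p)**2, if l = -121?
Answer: 529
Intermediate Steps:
p = 98 (p = -14*(-7) = 98)
(l + p)**2 = (-121 + 98)**2 = (-23)**2 = 529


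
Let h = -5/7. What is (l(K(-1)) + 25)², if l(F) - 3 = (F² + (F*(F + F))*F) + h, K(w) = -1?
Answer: 33856/49 ≈ 690.94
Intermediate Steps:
h = -5/7 (h = -5*⅐ = -5/7 ≈ -0.71429)
l(F) = 16/7 + F² + 2*F³ (l(F) = 3 + ((F² + (F*(F + F))*F) - 5/7) = 3 + ((F² + (F*(2*F))*F) - 5/7) = 3 + ((F² + (2*F²)*F) - 5/7) = 3 + ((F² + 2*F³) - 5/7) = 3 + (-5/7 + F² + 2*F³) = 16/7 + F² + 2*F³)
(l(K(-1)) + 25)² = ((16/7 + (-1)² + 2*(-1)³) + 25)² = ((16/7 + 1 + 2*(-1)) + 25)² = ((16/7 + 1 - 2) + 25)² = (9/7 + 25)² = (184/7)² = 33856/49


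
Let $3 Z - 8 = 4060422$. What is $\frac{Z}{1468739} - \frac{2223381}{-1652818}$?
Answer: $\frac{16507850951417}{7282674769506} \approx 2.2667$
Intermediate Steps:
$Z = \frac{4060430}{3}$ ($Z = \frac{8}{3} + \frac{1}{3} \cdot 4060422 = \frac{8}{3} + 1353474 = \frac{4060430}{3} \approx 1.3535 \cdot 10^{6}$)
$\frac{Z}{1468739} - \frac{2223381}{-1652818} = \frac{4060430}{3 \cdot 1468739} - \frac{2223381}{-1652818} = \frac{4060430}{3} \cdot \frac{1}{1468739} - - \frac{2223381}{1652818} = \frac{4060430}{4406217} + \frac{2223381}{1652818} = \frac{16507850951417}{7282674769506}$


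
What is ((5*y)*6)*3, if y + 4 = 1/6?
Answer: -345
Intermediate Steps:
y = -23/6 (y = -4 + 1/6 = -23/6 ≈ -3.8333)
((5*y)*6)*3 = ((5*(-23/6))*6)*3 = -115/6*6*3 = -115*3 = -345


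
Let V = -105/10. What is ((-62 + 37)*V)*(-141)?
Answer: -74025/2 ≈ -37013.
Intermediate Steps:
V = -21/2 (V = -105*1/10 = -21/2 ≈ -10.500)
((-62 + 37)*V)*(-141) = ((-62 + 37)*(-21/2))*(-141) = -25*(-21/2)*(-141) = (525/2)*(-141) = -74025/2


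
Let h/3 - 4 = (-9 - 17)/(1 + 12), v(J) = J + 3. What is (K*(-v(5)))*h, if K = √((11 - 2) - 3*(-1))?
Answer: -96*√3 ≈ -166.28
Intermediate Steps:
v(J) = 3 + J
h = 6 (h = 12 + 3*((-9 - 17)/(1 + 12)) = 12 + 3*(-26/13) = 12 + 3*(-26*1/13) = 12 + 3*(-2) = 12 - 6 = 6)
K = 2*√3 (K = √(9 + 3) = √12 = 2*√3 ≈ 3.4641)
(K*(-v(5)))*h = ((2*√3)*(-(3 + 5)))*6 = ((2*√3)*(-1*8))*6 = ((2*√3)*(-8))*6 = -16*√3*6 = -96*√3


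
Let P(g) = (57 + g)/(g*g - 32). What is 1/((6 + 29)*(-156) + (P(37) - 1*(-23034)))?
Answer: 1337/23496532 ≈ 5.6902e-5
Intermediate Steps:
P(g) = (57 + g)/(-32 + g²) (P(g) = (57 + g)/(g² - 32) = (57 + g)/(-32 + g²))
1/((6 + 29)*(-156) + (P(37) - 1*(-23034))) = 1/((6 + 29)*(-156) + ((57 + 37)/(-32 + 37²) - 1*(-23034))) = 1/(35*(-156) + (94/(-32 + 1369) + 23034)) = 1/(-5460 + (94/1337 + 23034)) = 1/(-5460 + 30796552/1337) = 1/(23496532/1337) = 1337/23496532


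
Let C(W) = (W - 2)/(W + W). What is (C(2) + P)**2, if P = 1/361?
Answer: 1/130321 ≈ 7.6734e-6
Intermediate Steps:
C(W) = (-2 + W)/(2*W) (C(W) = (-2 + W)/((2*W)) = (-2 + W)*(1/(2*W)) = (-2 + W)/(2*W))
P = 1/361 ≈ 0.0027701
(C(2) + P)**2 = ((1/2)*(-2 + 2)/2 + 1/361)**2 = ((1/2)*(1/2)*0 + 1/361)**2 = (0 + 1/361)**2 = (1/361)**2 = 1/130321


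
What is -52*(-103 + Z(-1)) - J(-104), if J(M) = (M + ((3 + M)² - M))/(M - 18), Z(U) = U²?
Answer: 657289/122 ≈ 5387.6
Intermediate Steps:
J(M) = (3 + M)²/(-18 + M)
-52*(-103 + Z(-1)) - J(-104) = -52*(-103 + (-1)²) - (3 - 104)²/(-18 - 104) = -52*(-103 + 1) - (-101)²/(-122) = -52*(-102) - (-1)*10201/122 = 5304 - 1*(-10201/122) = 5304 + 10201/122 = 657289/122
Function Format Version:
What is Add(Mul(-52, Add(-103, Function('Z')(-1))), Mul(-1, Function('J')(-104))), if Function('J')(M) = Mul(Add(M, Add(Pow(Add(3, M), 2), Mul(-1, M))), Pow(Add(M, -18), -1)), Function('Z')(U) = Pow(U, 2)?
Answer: Rational(657289, 122) ≈ 5387.6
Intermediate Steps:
Function('J')(M) = Mul(Pow(Add(-18, M), -1), Pow(Add(3, M), 2)) (Function('J')(M) = Mul(Pow(Add(3, M), 2), Pow(Add(-18, M), -1)) = Mul(Pow(Add(-18, M), -1), Pow(Add(3, M), 2)))
Add(Mul(-52, Add(-103, Function('Z')(-1))), Mul(-1, Function('J')(-104))) = Add(Mul(-52, Add(-103, Pow(-1, 2))), Mul(-1, Mul(Pow(Add(-18, -104), -1), Pow(Add(3, -104), 2)))) = Add(Mul(-52, Add(-103, 1)), Mul(-1, Mul(Pow(-122, -1), Pow(-101, 2)))) = Add(Mul(-52, -102), Mul(-1, Mul(Rational(-1, 122), 10201))) = Add(5304, Mul(-1, Rational(-10201, 122))) = Add(5304, Rational(10201, 122)) = Rational(657289, 122)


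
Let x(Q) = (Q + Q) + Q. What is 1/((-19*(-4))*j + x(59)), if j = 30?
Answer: 1/2457 ≈ 0.00040700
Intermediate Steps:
x(Q) = 3*Q (x(Q) = 2*Q + Q = 3*Q)
1/((-19*(-4))*j + x(59)) = 1/(-19*(-4)*30 + 3*59) = 1/(76*30 + 177) = 1/(2280 + 177) = 1/2457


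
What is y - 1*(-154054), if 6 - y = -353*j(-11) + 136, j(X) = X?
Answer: 150041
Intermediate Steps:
y = -4013 (y = 6 - (-353*(-11) + 136) = 6 - (3883 + 136) = 6 - 1*4019 = 6 - 4019 = -4013)
y - 1*(-154054) = -4013 - 1*(-154054) = -4013 + 154054 = 150041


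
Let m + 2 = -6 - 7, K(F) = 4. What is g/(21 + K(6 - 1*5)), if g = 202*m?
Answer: -606/5 ≈ -121.20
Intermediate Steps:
m = -15 (m = -2 + (-6 - 7) = -2 - 13 = -15)
g = -3030 (g = 202*(-15) = -3030)
g/(21 + K(6 - 1*5)) = -3030/(21 + 4) = -3030/25 = -3030*1/25 = -606/5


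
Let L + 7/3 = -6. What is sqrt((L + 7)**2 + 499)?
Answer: sqrt(4507)/3 ≈ 22.378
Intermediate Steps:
L = -25/3 (L = -7/3 - 6 = -25/3 ≈ -8.3333)
sqrt((L + 7)**2 + 499) = sqrt((-25/3 + 7)**2 + 499) = sqrt((-4/3)**2 + 499) = sqrt(16/9 + 499) = sqrt(4507/9) = sqrt(4507)/3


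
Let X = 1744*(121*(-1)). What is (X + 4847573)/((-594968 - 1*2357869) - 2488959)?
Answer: -4636549/5441796 ≈ -0.85203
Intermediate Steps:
X = -211024 (X = 1744*(-121) = -211024)
(X + 4847573)/((-594968 - 1*2357869) - 2488959) = (-211024 + 4847573)/((-594968 - 1*2357869) - 2488959) = 4636549/((-594968 - 2357869) - 2488959) = 4636549/(-2952837 - 2488959) = 4636549/(-5441796) = 4636549*(-1/5441796) = -4636549/5441796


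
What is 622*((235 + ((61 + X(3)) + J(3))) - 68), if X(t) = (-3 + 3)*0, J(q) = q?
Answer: 143682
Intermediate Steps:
X(t) = 0 (X(t) = 0*0 = 0)
622*((235 + ((61 + X(3)) + J(3))) - 68) = 622*((235 + ((61 + 0) + 3)) - 68) = 622*((235 + (61 + 3)) - 68) = 622*((235 + 64) - 68) = 622*(299 - 68) = 622*231 = 143682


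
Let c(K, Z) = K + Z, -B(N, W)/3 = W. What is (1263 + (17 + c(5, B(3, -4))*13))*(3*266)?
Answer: 1197798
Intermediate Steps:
B(N, W) = -3*W
(1263 + (17 + c(5, B(3, -4))*13))*(3*266) = (1263 + (17 + (5 - 3*(-4))*13))*(3*266) = (1263 + (17 + (5 + 12)*13))*798 = (1263 + (17 + 17*13))*798 = (1263 + (17 + 221))*798 = (1263 + 238)*798 = 1501*798 = 1197798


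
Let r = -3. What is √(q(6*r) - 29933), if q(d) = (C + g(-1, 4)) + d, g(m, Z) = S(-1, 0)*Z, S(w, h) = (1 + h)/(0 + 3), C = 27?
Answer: 14*I*√1374/3 ≈ 172.98*I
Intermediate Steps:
S(w, h) = ⅓ + h/3 (S(w, h) = (1 + h)/3 = (1 + h)*(⅓) = ⅓ + h/3)
g(m, Z) = Z/3 (g(m, Z) = (⅓ + (⅓)*0)*Z = (⅓ + 0)*Z = Z/3)
q(d) = 85/3 + d (q(d) = (27 + (⅓)*4) + d = (27 + 4/3) + d = 85/3 + d)
√(q(6*r) - 29933) = √((85/3 + 6*(-3)) - 29933) = √((85/3 - 18) - 29933) = √(31/3 - 29933) = √(-89768/3) = 14*I*√1374/3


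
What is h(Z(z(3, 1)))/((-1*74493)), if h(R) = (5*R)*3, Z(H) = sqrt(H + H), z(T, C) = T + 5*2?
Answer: -5*sqrt(26)/24831 ≈ -0.0010267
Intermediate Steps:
z(T, C) = 10 + T (z(T, C) = T + 10 = 10 + T)
Z(H) = sqrt(2)*sqrt(H) (Z(H) = sqrt(2*H) = sqrt(2)*sqrt(H))
h(R) = 15*R
h(Z(z(3, 1)))/((-1*74493)) = (15*(sqrt(2)*sqrt(10 + 3)))/((-1*74493)) = (15*(sqrt(2)*sqrt(13)))/(-74493) = (15*sqrt(26))*(-1/74493) = -5*sqrt(26)/24831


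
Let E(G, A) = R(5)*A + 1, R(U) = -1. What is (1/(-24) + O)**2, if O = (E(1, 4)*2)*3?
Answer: 187489/576 ≈ 325.50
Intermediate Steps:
E(G, A) = 1 - A (E(G, A) = -A + 1 = 1 - A)
O = -18 (O = ((1 - 1*4)*2)*3 = ((1 - 4)*2)*3 = -3*2*3 = -6*3 = -18)
(1/(-24) + O)**2 = (1/(-24) - 18)**2 = (-1/24 - 18)**2 = (-433/24)**2 = 187489/576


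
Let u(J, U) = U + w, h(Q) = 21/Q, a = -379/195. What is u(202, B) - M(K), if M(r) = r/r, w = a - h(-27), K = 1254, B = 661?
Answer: 385418/585 ≈ 658.83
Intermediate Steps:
a = -379/195 (a = -379*1/195 = -379/195 ≈ -1.9436)
w = -682/585 (w = -379/195 - 21/(-27) = -379/195 - 21*(-1)/27 = -379/195 - 1*(-7/9) = -379/195 + 7/9 = -682/585 ≈ -1.1658)
M(r) = 1
u(J, U) = -682/585 + U (u(J, U) = U - 682/585 = -682/585 + U)
u(202, B) - M(K) = (-682/585 + 661) - 1*1 = 386003/585 - 1 = 385418/585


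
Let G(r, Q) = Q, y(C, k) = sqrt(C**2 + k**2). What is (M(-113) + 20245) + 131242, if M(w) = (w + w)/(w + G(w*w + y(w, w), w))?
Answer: 151488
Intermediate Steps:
M(w) = 1 (M(w) = (w + w)/(w + w) = (2*w)/((2*w)) = (2*w)*(1/(2*w)) = 1)
(M(-113) + 20245) + 131242 = (1 + 20245) + 131242 = 20246 + 131242 = 151488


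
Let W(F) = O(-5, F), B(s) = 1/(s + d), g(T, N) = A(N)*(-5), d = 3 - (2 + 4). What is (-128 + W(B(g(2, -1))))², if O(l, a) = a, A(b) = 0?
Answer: 148225/9 ≈ 16469.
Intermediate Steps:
d = -3 (d = 3 - 1*6 = 3 - 6 = -3)
g(T, N) = 0 (g(T, N) = 0*(-5) = 0)
B(s) = 1/(-3 + s) (B(s) = 1/(s - 3) = 1/(-3 + s))
W(F) = F
(-128 + W(B(g(2, -1))))² = (-128 + 1/(-3 + 0))² = (-128 + 1/(-3))² = (-128 - ⅓)² = (-385/3)² = 148225/9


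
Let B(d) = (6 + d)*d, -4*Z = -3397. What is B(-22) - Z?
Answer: -1989/4 ≈ -497.25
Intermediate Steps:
Z = 3397/4 (Z = -1/4*(-3397) = 3397/4 ≈ 849.25)
B(d) = d*(6 + d)
B(-22) - Z = -22*(6 - 22) - 1*3397/4 = -22*(-16) - 3397/4 = 352 - 3397/4 = -1989/4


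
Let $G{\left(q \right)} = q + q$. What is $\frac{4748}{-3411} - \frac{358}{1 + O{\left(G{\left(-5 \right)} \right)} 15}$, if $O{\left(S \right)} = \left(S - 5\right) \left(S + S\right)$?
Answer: $- \frac{22591886}{15352911} \approx -1.4715$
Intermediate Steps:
$G{\left(q \right)} = 2 q$
$O{\left(S \right)} = 2 S \left(-5 + S\right)$ ($O{\left(S \right)} = \left(-5 + S\right) 2 S = 2 S \left(-5 + S\right)$)
$\frac{4748}{-3411} - \frac{358}{1 + O{\left(G{\left(-5 \right)} \right)} 15} = \frac{4748}{-3411} - \frac{358}{1 + 2 \cdot 2 \left(-5\right) \left(-5 + 2 \left(-5\right)\right) 15} = 4748 \left(- \frac{1}{3411}\right) - \frac{358}{1 + 2 \left(-10\right) \left(-5 - 10\right) 15} = - \frac{4748}{3411} - \frac{358}{1 + 2 \left(-10\right) \left(-15\right) 15} = - \frac{4748}{3411} - \frac{358}{1 + 300 \cdot 15} = - \frac{4748}{3411} - \frac{358}{1 + 4500} = - \frac{4748}{3411} - \frac{358}{4501} = - \frac{22591886}{15352911}$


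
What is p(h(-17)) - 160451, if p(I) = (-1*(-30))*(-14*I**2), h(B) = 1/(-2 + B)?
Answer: -57923231/361 ≈ -1.6045e+5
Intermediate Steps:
p(I) = -420*I**2 (p(I) = 30*(-14*I**2) = -420*I**2)
p(h(-17)) - 160451 = -420/(-2 - 17)**2 - 160451 = -420*(1/(-19))**2 - 160451 = -420*(-1/19)**2 - 160451 = -420*1/361 - 160451 = -420/361 - 160451 = -57923231/361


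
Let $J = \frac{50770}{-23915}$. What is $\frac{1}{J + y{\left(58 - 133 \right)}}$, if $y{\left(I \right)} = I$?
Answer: $- \frac{4783}{368879} \approx -0.012966$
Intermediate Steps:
$J = - \frac{10154}{4783}$ ($J = 50770 \left(- \frac{1}{23915}\right) = - \frac{10154}{4783} \approx -2.1229$)
$\frac{1}{J + y{\left(58 - 133 \right)}} = \frac{1}{- \frac{10154}{4783} + \left(58 - 133\right)} = \frac{1}{- \frac{10154}{4783} - 75} = \frac{1}{- \frac{368879}{4783}} = - \frac{4783}{368879}$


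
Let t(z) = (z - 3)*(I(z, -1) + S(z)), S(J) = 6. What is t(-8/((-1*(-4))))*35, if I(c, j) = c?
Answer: -700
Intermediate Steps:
t(z) = (-3 + z)*(6 + z) (t(z) = (z - 3)*(z + 6) = (-3 + z)*(6 + z))
t(-8/((-1*(-4))))*35 = (-18 + (-8/((-1*(-4))))² + 3*(-8/((-1*(-4)))))*35 = (-18 + (-8/4)² + 3*(-8/4))*35 = (-18 + (-8*¼)² + 3*(-8*¼))*35 = (-18 + (-2)² + 3*(-2))*35 = (-18 + 4 - 6)*35 = -20*35 = -700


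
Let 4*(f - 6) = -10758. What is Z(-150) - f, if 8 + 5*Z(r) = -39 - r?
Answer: 27041/10 ≈ 2704.1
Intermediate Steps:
f = -5367/2 (f = 6 + (¼)*(-10758) = 6 - 5379/2 = -5367/2 ≈ -2683.5)
Z(r) = -47/5 - r/5 (Z(r) = -8/5 + (-39 - r)/5 = -8/5 + (-39/5 - r/5) = -47/5 - r/5)
Z(-150) - f = (-47/5 - ⅕*(-150)) - 1*(-5367/2) = (-47/5 + 30) + 5367/2 = 103/5 + 5367/2 = 27041/10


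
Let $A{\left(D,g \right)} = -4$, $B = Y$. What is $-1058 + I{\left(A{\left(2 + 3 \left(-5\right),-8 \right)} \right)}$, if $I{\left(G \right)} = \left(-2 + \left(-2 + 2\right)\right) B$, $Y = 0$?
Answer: $-1058$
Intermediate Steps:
$B = 0$
$I{\left(G \right)} = 0$ ($I{\left(G \right)} = \left(-2 + \left(-2 + 2\right)\right) 0 = \left(-2 + 0\right) 0 = \left(-2\right) 0 = 0$)
$-1058 + I{\left(A{\left(2 + 3 \left(-5\right),-8 \right)} \right)} = -1058 + 0 = -1058$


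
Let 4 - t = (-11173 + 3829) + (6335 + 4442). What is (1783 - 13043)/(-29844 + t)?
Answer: 11260/33273 ≈ 0.33841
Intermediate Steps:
t = -3429 (t = 4 - ((-11173 + 3829) + (6335 + 4442)) = 4 - (-7344 + 10777) = 4 - 1*3433 = 4 - 3433 = -3429)
(1783 - 13043)/(-29844 + t) = (1783 - 13043)/(-29844 - 3429) = -11260/(-33273) = -11260*(-1/33273) = 11260/33273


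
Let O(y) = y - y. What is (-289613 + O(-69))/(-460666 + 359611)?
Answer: 289613/101055 ≈ 2.8659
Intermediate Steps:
O(y) = 0
(-289613 + O(-69))/(-460666 + 359611) = (-289613 + 0)/(-460666 + 359611) = -289613/(-101055) = -289613*(-1/101055) = 289613/101055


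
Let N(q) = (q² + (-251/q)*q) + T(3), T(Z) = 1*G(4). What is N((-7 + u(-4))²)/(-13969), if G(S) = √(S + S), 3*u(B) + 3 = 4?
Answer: -139669/1131489 - 2*√2/13969 ≈ -0.12364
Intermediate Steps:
u(B) = ⅓ (u(B) = -1 + (⅓)*4 = -1 + 4/3 = ⅓)
G(S) = √2*√S (G(S) = √(2*S) = √2*√S)
T(Z) = 2*√2 (T(Z) = 1*(√2*√4) = 1*(√2*2) = 1*(2*√2) = 2*√2)
N(q) = -251 + q² + 2*√2 (N(q) = (q² + (-251/q)*q) + 2*√2 = (q² - 251) + 2*√2 = (-251 + q²) + 2*√2 = -251 + q² + 2*√2)
N((-7 + u(-4))²)/(-13969) = (-251 + ((-7 + ⅓)²)² + 2*√2)/(-13969) = (-251 + ((-20/3)²)² + 2*√2)*(-1/13969) = (-251 + (400/9)² + 2*√2)*(-1/13969) = (-251 + 160000/81 + 2*√2)*(-1/13969) = (139669/81 + 2*√2)*(-1/13969) = -139669/1131489 - 2*√2/13969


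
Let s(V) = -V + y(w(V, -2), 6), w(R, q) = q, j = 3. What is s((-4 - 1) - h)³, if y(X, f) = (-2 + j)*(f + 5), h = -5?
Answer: 1331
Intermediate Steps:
y(X, f) = 5 + f (y(X, f) = (-2 + 3)*(f + 5) = 1*(5 + f) = 5 + f)
s(V) = 11 - V (s(V) = -V + (5 + 6) = -V + 11 = 11 - V)
s((-4 - 1) - h)³ = (11 - ((-4 - 1) - 1*(-5)))³ = (11 - (-5 + 5))³ = (11 - 1*0)³ = (11 + 0)³ = 11³ = 1331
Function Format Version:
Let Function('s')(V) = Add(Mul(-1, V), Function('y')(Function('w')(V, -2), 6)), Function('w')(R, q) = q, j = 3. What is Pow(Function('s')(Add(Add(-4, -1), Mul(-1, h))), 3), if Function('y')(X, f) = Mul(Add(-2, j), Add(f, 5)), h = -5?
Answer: 1331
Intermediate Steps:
Function('y')(X, f) = Add(5, f) (Function('y')(X, f) = Mul(Add(-2, 3), Add(f, 5)) = Mul(1, Add(5, f)) = Add(5, f))
Function('s')(V) = Add(11, Mul(-1, V)) (Function('s')(V) = Add(Mul(-1, V), Add(5, 6)) = Add(Mul(-1, V), 11) = Add(11, Mul(-1, V)))
Pow(Function('s')(Add(Add(-4, -1), Mul(-1, h))), 3) = Pow(Add(11, Mul(-1, Add(Add(-4, -1), Mul(-1, -5)))), 3) = Pow(Add(11, Mul(-1, Add(-5, 5))), 3) = Pow(Add(11, Mul(-1, 0)), 3) = Pow(Add(11, 0), 3) = Pow(11, 3) = 1331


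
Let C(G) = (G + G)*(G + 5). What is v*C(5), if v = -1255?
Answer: -125500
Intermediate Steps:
C(G) = 2*G*(5 + G) (C(G) = (2*G)*(5 + G) = 2*G*(5 + G))
v*C(5) = -2510*5*(5 + 5) = -2510*5*10 = -1255*100 = -125500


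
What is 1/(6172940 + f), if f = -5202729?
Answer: 1/970211 ≈ 1.0307e-6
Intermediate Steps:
1/(6172940 + f) = 1/(6172940 - 5202729) = 1/970211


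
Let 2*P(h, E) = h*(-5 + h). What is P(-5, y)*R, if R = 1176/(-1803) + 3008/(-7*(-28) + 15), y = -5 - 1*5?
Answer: 43127400/126811 ≈ 340.09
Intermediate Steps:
y = -10 (y = -5 - 5 = -10)
P(h, E) = h*(-5 + h)/2 (P(h, E) = (h*(-5 + h))/2 = h*(-5 + h)/2)
R = 1725096/126811 (R = 1176*(-1/1803) + 3008/(196 + 15) = -392/601 + 3008/211 = 1725096/126811 ≈ 13.604)
P(-5, y)*R = ((½)*(-5)*(-5 - 5))*(1725096/126811) = ((½)*(-5)*(-10))*(1725096/126811) = 25*(1725096/126811) = 43127400/126811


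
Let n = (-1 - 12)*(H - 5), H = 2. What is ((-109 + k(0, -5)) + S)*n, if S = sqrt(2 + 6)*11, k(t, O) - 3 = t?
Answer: -4134 + 858*sqrt(2) ≈ -2920.6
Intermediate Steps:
k(t, O) = 3 + t
S = 22*sqrt(2) (S = sqrt(8)*11 = (2*sqrt(2))*11 = 22*sqrt(2) ≈ 31.113)
n = 39 (n = (-1 - 12)*(2 - 5) = -13*(-3) = 39)
((-109 + k(0, -5)) + S)*n = ((-109 + (3 + 0)) + 22*sqrt(2))*39 = ((-109 + 3) + 22*sqrt(2))*39 = (-106 + 22*sqrt(2))*39 = -4134 + 858*sqrt(2)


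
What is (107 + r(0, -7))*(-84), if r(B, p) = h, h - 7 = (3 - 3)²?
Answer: -9576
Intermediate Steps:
h = 7 (h = 7 + (3 - 3)² = 7 + 0² = 7 + 0 = 7)
r(B, p) = 7
(107 + r(0, -7))*(-84) = (107 + 7)*(-84) = 114*(-84) = -9576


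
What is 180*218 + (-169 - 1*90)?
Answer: 38981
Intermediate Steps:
180*218 + (-169 - 1*90) = 39240 + (-169 - 90) = 39240 - 259 = 38981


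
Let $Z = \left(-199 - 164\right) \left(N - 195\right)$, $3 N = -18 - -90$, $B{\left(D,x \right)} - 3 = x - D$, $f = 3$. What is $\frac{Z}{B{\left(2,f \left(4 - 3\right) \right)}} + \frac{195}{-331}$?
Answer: $\frac{20545383}{1324} \approx 15518.0$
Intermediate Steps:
$B{\left(D,x \right)} = 3 + x - D$ ($B{\left(D,x \right)} = 3 - \left(D - x\right) = 3 + x - D$)
$N = 24$ ($N = \frac{-18 - -90}{3} = \frac{-18 + 90}{3} = \frac{1}{3} \cdot 72 = 24$)
$Z = 62073$ ($Z = \left(-199 - 164\right) \left(24 - 195\right) = \left(-363\right) \left(-171\right) = 62073$)
$\frac{Z}{B{\left(2,f \left(4 - 3\right) \right)}} + \frac{195}{-331} = \frac{62073}{3 + 3 \left(4 - 3\right) - 2} + \frac{195}{-331} = \frac{62073}{3 + 3 \cdot 1 - 2} + 195 \left(- \frac{1}{331}\right) = \frac{62073}{3 + 3 - 2} - \frac{195}{331} = \frac{62073}{4} - \frac{195}{331} = \frac{20545383}{1324}$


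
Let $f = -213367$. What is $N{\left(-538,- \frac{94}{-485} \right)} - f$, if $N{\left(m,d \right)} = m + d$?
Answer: $\frac{103222159}{485} \approx 2.1283 \cdot 10^{5}$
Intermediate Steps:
$N{\left(m,d \right)} = d + m$
$N{\left(-538,- \frac{94}{-485} \right)} - f = \left(- \frac{94}{-485} - 538\right) - -213367 = \left(\left(-94\right) \left(- \frac{1}{485}\right) - 538\right) + 213367 = \left(\frac{94}{485} - 538\right) + 213367 = - \frac{260836}{485} + 213367 = \frac{103222159}{485}$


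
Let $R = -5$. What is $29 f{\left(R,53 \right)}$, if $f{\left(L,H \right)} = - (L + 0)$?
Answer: $145$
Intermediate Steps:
$f{\left(L,H \right)} = - L$
$29 f{\left(R,53 \right)} = 29 \left(\left(-1\right) \left(-5\right)\right) = 29 \cdot 5 = 145$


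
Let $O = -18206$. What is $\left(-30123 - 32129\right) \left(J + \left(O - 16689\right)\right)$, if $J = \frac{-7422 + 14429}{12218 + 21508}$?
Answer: $\frac{475727262794}{219} \approx 2.1723 \cdot 10^{9}$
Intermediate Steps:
$J = \frac{91}{438}$ ($J = \frac{7007}{33726} = 7007 \cdot \frac{1}{33726} = \frac{91}{438} \approx 0.20776$)
$\left(-30123 - 32129\right) \left(J + \left(O - 16689\right)\right) = \left(-30123 - 32129\right) \left(\frac{91}{438} - 34895\right) = - 62252 \left(\frac{91}{438} - 34895\right) = \left(-62252\right) \left(- \frac{15283919}{438}\right) = \frac{475727262794}{219}$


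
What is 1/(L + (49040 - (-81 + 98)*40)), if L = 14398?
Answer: 1/62758 ≈ 1.5934e-5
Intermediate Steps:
1/(L + (49040 - (-81 + 98)*40)) = 1/(14398 + (49040 - (-81 + 98)*40)) = 1/(14398 + (49040 - 17*40)) = 1/(14398 + (49040 - 1*680)) = 1/(14398 + (49040 - 680)) = 1/(14398 + 48360) = 1/62758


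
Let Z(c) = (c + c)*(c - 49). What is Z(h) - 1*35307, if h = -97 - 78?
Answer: 43093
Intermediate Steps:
h = -175
Z(c) = 2*c*(-49 + c) (Z(c) = (2*c)*(-49 + c) = 2*c*(-49 + c))
Z(h) - 1*35307 = 2*(-175)*(-49 - 175) - 1*35307 = 2*(-175)*(-224) - 35307 = 78400 - 35307 = 43093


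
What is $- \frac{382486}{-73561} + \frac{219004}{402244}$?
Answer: $\frac{42490712957}{7397367721} \approx 5.744$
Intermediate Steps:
$- \frac{382486}{-73561} + \frac{219004}{402244} = \left(-382486\right) \left(- \frac{1}{73561}\right) + 219004 \cdot \frac{1}{402244} = \frac{382486}{73561} + \frac{54751}{100561} = \frac{42490712957}{7397367721}$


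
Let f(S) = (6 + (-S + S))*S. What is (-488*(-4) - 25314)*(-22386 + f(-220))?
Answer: 553819572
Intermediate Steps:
f(S) = 6*S (f(S) = (6 + 0)*S = 6*S)
(-488*(-4) - 25314)*(-22386 + f(-220)) = (-488*(-4) - 25314)*(-22386 + 6*(-220)) = (1952 - 25314)*(-22386 - 1320) = -23362*(-23706) = 553819572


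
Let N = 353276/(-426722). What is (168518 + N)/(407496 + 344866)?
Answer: 17977496180/80262354341 ≈ 0.22398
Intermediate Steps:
N = -176638/213361 (N = 353276*(-1/426722) = -176638/213361 ≈ -0.82788)
(168518 + N)/(407496 + 344866) = (168518 - 176638/213361)/(407496 + 344866) = (35954992360/213361)/752362 = (35954992360/213361)*(1/752362) = 17977496180/80262354341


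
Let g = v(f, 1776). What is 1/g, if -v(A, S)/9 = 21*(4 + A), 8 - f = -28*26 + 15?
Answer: -1/137025 ≈ -7.2979e-6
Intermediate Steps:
f = 721 (f = 8 - (-28*26 + 15) = 8 - (-728 + 15) = 8 - 1*(-713) = 8 + 713 = 721)
v(A, S) = -756 - 189*A (v(A, S) = -189*(4 + A) = -9*(84 + 21*A) = -756 - 189*A)
g = -137025 (g = -756 - 189*721 = -756 - 136269 = -137025)
1/g = 1/(-137025) = -1/137025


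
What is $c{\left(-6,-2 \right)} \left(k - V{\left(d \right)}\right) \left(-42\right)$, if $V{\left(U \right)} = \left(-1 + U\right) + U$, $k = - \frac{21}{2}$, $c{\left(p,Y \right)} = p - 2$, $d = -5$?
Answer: $168$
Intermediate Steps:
$c{\left(p,Y \right)} = -2 + p$ ($c{\left(p,Y \right)} = p - 2 = -2 + p$)
$k = - \frac{21}{2}$ ($k = \left(-21\right) \frac{1}{2} = - \frac{21}{2} \approx -10.5$)
$V{\left(U \right)} = -1 + 2 U$
$c{\left(-6,-2 \right)} \left(k - V{\left(d \right)}\right) \left(-42\right) = \left(-2 - 6\right) \left(- \frac{21}{2} - \left(-1 + 2 \left(-5\right)\right)\right) \left(-42\right) = - 8 \left(- \frac{21}{2} - \left(-1 - 10\right)\right) \left(-42\right) = - 8 \left(- \frac{21}{2} - -11\right) \left(-42\right) = - 8 \left(- \frac{21}{2} + 11\right) \left(-42\right) = \left(-8\right) \frac{1}{2} \left(-42\right) = \left(-4\right) \left(-42\right) = 168$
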